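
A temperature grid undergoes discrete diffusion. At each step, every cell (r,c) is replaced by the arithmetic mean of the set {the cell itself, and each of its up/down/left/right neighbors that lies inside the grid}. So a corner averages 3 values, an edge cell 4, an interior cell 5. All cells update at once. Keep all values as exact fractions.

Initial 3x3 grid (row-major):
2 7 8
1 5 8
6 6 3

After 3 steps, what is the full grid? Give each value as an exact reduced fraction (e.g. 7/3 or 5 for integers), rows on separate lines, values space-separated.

Answer: 2471/540 4211/800 6497/1080
31699/7200 1299/250 20887/3600
4867/1080 1501/300 3031/540

Derivation:
After step 1:
  10/3 11/2 23/3
  7/2 27/5 6
  13/3 5 17/3
After step 2:
  37/9 219/40 115/18
  497/120 127/25 371/60
  77/18 51/10 50/9
After step 3:
  2471/540 4211/800 6497/1080
  31699/7200 1299/250 20887/3600
  4867/1080 1501/300 3031/540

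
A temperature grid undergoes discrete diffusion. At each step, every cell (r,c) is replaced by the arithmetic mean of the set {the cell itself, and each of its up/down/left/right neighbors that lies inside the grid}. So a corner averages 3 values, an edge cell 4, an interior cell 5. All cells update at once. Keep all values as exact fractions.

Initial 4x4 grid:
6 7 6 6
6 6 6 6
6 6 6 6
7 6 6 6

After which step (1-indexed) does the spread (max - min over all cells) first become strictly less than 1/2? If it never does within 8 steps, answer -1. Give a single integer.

Answer: 1

Derivation:
Step 1: max=19/3, min=6, spread=1/3
  -> spread < 1/2 first at step 1
Step 2: max=113/18, min=6, spread=5/18
Step 3: max=13427/2160, min=6, spread=467/2160
Step 4: max=400457/64800, min=1735/288, spread=5041/32400
Step 5: max=12006491/1944000, min=3774/625, spread=1339207/9720000
Step 6: max=359347769/58320000, min=39204023/6480000, spread=3255781/29160000
Step 7: max=10769457467/1749600000, min=235660817/38880000, spread=82360351/874800000
Step 8: max=322659489857/52488000000, min=2359335809/388800000, spread=2074577821/26244000000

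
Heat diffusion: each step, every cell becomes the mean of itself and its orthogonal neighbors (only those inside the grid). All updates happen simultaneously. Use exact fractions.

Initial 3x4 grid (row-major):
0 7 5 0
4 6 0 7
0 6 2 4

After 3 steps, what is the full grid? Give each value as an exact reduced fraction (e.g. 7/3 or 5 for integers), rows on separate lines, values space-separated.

After step 1:
  11/3 9/2 3 4
  5/2 23/5 4 11/4
  10/3 7/2 3 13/3
After step 2:
  32/9 473/120 31/8 13/4
  141/40 191/50 347/100 181/48
  28/9 433/120 89/24 121/36
After step 3:
  496/135 13673/3600 4361/1200 523/144
  8407/2400 3673/1000 22373/6000 49867/14400
  461/135 12823/3600 12733/3600 1561/432

Answer: 496/135 13673/3600 4361/1200 523/144
8407/2400 3673/1000 22373/6000 49867/14400
461/135 12823/3600 12733/3600 1561/432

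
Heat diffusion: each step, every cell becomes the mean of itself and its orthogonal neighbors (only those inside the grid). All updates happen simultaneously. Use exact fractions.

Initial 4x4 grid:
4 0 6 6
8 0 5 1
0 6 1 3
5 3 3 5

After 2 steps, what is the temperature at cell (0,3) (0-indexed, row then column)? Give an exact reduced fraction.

Answer: 37/9

Derivation:
Step 1: cell (0,3) = 13/3
Step 2: cell (0,3) = 37/9
Full grid after step 2:
  19/6 291/80 821/240 37/9
  311/80 139/50 18/5 791/240
  149/48 92/25 137/50 811/240
  35/9 143/48 871/240 55/18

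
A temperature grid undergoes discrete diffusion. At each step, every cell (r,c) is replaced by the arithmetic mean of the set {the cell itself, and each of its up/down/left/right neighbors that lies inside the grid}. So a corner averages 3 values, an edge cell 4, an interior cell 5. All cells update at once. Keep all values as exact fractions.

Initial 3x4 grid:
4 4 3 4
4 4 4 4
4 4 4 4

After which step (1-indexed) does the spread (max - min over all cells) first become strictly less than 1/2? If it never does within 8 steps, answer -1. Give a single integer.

Step 1: max=4, min=11/3, spread=1/3
  -> spread < 1/2 first at step 1
Step 2: max=4, min=449/120, spread=31/120
Step 3: max=4, min=4109/1080, spread=211/1080
Step 4: max=7153/1800, min=415103/108000, spread=14077/108000
Step 5: max=428317/108000, min=3747593/972000, spread=5363/48600
Step 6: max=237131/60000, min=112899191/29160000, spread=93859/1166400
Step 7: max=383463533/97200000, min=6788125519/1749600000, spread=4568723/69984000
Step 8: max=11482381111/2916000000, min=408123564371/104976000000, spread=8387449/167961600

Answer: 1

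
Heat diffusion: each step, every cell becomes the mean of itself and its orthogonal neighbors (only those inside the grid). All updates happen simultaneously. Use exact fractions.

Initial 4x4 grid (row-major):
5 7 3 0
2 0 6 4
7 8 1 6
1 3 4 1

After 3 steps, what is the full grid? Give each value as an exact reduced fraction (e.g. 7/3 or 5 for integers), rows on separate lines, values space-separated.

Answer: 9031/2160 27247/7200 26999/7200 6983/2160
14261/3600 4973/1200 20873/6000 13027/3600
14957/3600 22483/6000 23371/6000 11963/3600
8173/2160 28069/7200 24301/7200 1529/432

Derivation:
After step 1:
  14/3 15/4 4 7/3
  7/2 23/5 14/5 4
  9/2 19/5 5 3
  11/3 4 9/4 11/3
After step 2:
  143/36 1021/240 773/240 31/9
  259/60 369/100 102/25 91/30
  58/15 219/50 337/100 47/12
  73/18 823/240 179/48 107/36
After step 3:
  9031/2160 27247/7200 26999/7200 6983/2160
  14261/3600 4973/1200 20873/6000 13027/3600
  14957/3600 22483/6000 23371/6000 11963/3600
  8173/2160 28069/7200 24301/7200 1529/432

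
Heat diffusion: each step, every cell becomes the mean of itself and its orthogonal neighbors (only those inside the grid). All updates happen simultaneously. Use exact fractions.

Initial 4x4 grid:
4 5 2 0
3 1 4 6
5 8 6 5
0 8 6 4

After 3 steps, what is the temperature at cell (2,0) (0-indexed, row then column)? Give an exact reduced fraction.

Answer: 32021/7200

Derivation:
Step 1: cell (2,0) = 4
Step 2: cell (2,0) = 1031/240
Step 3: cell (2,0) = 32021/7200
Full grid after step 3:
  323/90 8357/2400 24583/7200 7183/2160
  3109/800 102/25 24289/6000 14339/3600
  32021/7200 28721/6000 4979/1000 5857/1200
  10271/2160 4627/900 541/100 1913/360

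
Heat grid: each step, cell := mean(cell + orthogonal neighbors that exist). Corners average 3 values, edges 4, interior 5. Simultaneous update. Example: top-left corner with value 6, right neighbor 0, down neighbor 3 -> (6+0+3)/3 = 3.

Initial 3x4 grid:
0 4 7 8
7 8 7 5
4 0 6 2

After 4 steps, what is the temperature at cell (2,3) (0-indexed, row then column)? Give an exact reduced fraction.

Step 1: cell (2,3) = 13/3
Step 2: cell (2,3) = 163/36
Step 3: cell (2,3) = 10871/2160
Step 4: cell (2,3) = 82727/16200
Full grid after step 4:
  617771/129600 1098301/216000 1210441/216000 93277/16200
  3949589/864000 1777651/360000 316121/60000 88231/16000
  582371/129600 1003051/216000 1075691/216000 82727/16200

Answer: 82727/16200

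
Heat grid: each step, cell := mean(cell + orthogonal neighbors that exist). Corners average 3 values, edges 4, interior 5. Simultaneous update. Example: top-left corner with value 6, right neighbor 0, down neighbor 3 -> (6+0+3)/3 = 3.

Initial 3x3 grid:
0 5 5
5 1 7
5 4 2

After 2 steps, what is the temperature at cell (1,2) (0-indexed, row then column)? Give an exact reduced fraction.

Answer: 363/80

Derivation:
Step 1: cell (1,2) = 15/4
Step 2: cell (1,2) = 363/80
Full grid after step 2:
  53/18 323/80 73/18
  303/80 333/100 363/80
  125/36 41/10 133/36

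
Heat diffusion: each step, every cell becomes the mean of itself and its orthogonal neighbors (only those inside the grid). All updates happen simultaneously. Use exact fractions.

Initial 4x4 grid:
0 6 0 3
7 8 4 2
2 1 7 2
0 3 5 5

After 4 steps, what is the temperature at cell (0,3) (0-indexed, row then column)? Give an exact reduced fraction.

Step 1: cell (0,3) = 5/3
Step 2: cell (0,3) = 23/9
Step 3: cell (0,3) = 3191/1080
Step 4: cell (0,3) = 104291/32400
Full grid after step 4:
  127633/32400 33071/8640 150899/43200 104291/32400
  32711/8640 13801/3600 327887/90000 149303/43200
  147779/43200 161281/45000 7124/1875 89179/24000
  25079/8100 147533/43200 29643/8000 20981/5400

Answer: 104291/32400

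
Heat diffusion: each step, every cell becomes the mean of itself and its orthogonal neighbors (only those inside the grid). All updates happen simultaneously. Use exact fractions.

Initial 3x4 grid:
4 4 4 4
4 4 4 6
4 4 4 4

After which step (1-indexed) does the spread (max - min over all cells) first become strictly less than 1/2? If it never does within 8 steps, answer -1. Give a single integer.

Answer: 3

Derivation:
Step 1: max=14/3, min=4, spread=2/3
Step 2: max=547/120, min=4, spread=67/120
Step 3: max=4757/1080, min=4, spread=437/1080
  -> spread < 1/2 first at step 3
Step 4: max=1885531/432000, min=2009/500, spread=29951/86400
Step 5: max=16767821/3888000, min=13658/3375, spread=206761/777600
Step 6: max=6676995571/1555200000, min=10965671/2700000, spread=14430763/62208000
Step 7: max=398355741689/93312000000, min=881652727/216000000, spread=139854109/746496000
Step 8: max=23817351890251/5598720000000, min=79611228977/19440000000, spread=7114543559/44789760000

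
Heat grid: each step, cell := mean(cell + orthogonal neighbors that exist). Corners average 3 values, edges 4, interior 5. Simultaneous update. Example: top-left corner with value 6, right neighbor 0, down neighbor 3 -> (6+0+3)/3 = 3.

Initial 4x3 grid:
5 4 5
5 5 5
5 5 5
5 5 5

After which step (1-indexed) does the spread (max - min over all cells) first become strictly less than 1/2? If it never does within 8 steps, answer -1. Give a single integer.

Step 1: max=5, min=14/3, spread=1/3
  -> spread < 1/2 first at step 1
Step 2: max=5, min=1133/240, spread=67/240
Step 3: max=5, min=10363/2160, spread=437/2160
Step 4: max=4991/1000, min=4162469/864000, spread=29951/172800
Step 5: max=16796/3375, min=37664179/7776000, spread=206761/1555200
Step 6: max=26834329/5400000, min=15095804429/3110400000, spread=14430763/124416000
Step 7: max=2142347273/432000000, min=908012258311/186624000000, spread=139854109/1492992000
Step 8: max=192548771023/38880000000, min=54564728109749/11197440000000, spread=7114543559/89579520000

Answer: 1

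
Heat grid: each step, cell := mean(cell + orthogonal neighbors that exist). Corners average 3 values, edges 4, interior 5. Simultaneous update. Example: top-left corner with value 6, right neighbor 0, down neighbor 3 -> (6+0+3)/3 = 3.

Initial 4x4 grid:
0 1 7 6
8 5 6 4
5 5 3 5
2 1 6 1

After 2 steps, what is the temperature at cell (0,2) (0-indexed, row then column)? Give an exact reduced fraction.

Answer: 227/48

Derivation:
Step 1: cell (0,2) = 5
Step 2: cell (0,2) = 227/48
Full grid after step 2:
  43/12 65/16 227/48 191/36
  35/8 431/100 101/20 115/24
  479/120 223/50 99/25 35/8
  67/18 763/240 61/16 10/3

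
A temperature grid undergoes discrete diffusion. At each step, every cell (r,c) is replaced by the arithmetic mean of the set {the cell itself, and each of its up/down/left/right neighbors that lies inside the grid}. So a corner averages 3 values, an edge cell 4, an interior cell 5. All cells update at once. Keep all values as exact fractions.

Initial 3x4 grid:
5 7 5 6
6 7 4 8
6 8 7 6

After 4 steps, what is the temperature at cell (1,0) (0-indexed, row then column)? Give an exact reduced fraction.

Step 1: cell (1,0) = 6
Step 2: cell (1,0) = 94/15
Step 3: cell (1,0) = 5657/900
Step 4: cell (1,0) = 169259/27000
Full grid after step 4:
  66391/10800 12199/2000 330293/54000 197803/32400
  169259/27000 1130371/180000 1121171/180000 1353527/216000
  416221/64800 1384867/216000 462349/72000 137477/21600

Answer: 169259/27000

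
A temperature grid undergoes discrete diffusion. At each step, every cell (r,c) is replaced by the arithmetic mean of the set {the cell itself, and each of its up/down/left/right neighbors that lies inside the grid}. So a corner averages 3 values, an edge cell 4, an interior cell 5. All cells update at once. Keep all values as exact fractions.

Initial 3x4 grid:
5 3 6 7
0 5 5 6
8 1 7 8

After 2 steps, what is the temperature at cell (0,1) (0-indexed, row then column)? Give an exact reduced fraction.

Answer: 58/15

Derivation:
Step 1: cell (0,1) = 19/4
Step 2: cell (0,1) = 58/15
Full grid after step 2:
  143/36 58/15 83/15 217/36
  389/120 231/50 128/25 769/120
  17/4 163/40 233/40 25/4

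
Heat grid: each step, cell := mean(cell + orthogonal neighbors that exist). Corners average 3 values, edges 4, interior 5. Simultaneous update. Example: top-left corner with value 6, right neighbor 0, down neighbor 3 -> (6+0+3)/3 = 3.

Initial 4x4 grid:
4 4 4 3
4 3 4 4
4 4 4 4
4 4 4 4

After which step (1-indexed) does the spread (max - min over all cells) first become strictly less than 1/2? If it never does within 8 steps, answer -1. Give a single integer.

Answer: 1

Derivation:
Step 1: max=4, min=11/3, spread=1/3
  -> spread < 1/2 first at step 1
Step 2: max=4, min=67/18, spread=5/18
Step 3: max=191/48, min=8113/2160, spread=241/1080
Step 4: max=47501/12000, min=245251/64800, spread=3517/20250
Step 5: max=283709/72000, min=7384921/1944000, spread=137611/972000
Step 6: max=565979/144000, min=44491427/11664000, spread=169109/1458000
Step 7: max=1270290157/324000000, min=6690779173/1749600000, spread=421969187/4374000000
Step 8: max=38034372757/9720000000, min=201214831111/52488000000, spread=5213477221/65610000000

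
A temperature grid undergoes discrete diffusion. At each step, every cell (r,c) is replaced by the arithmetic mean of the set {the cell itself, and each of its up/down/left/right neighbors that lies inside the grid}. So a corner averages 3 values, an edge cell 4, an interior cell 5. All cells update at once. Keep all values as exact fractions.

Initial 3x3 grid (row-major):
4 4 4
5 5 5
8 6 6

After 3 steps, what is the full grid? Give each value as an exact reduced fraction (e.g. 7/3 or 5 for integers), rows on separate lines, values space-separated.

Answer: 2083/432 13609/2880 2017/432
7637/1440 1547/300 611/120
2467/432 5443/960 2369/432

Derivation:
After step 1:
  13/3 17/4 13/3
  11/2 5 5
  19/3 25/4 17/3
After step 2:
  169/36 215/48 163/36
  127/24 26/5 5
  217/36 93/16 203/36
After step 3:
  2083/432 13609/2880 2017/432
  7637/1440 1547/300 611/120
  2467/432 5443/960 2369/432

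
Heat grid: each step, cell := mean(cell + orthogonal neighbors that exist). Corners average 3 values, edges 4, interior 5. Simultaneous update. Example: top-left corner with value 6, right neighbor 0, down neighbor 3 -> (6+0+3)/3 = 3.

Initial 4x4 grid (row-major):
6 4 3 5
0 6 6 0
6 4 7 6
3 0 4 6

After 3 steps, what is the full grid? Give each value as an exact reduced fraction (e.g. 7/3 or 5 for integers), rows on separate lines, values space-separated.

Answer: 109/27 6073/1440 29773/7200 8569/2160
5851/1440 6263/1500 26083/6000 15539/3600
1753/480 8247/2000 6767/1500 16567/3600
839/240 181/48 15787/3600 1273/270

Derivation:
After step 1:
  10/3 19/4 9/2 8/3
  9/2 4 22/5 17/4
  13/4 23/5 27/5 19/4
  3 11/4 17/4 16/3
After step 2:
  151/36 199/48 979/240 137/36
  181/48 89/20 451/100 241/60
  307/80 4 117/25 74/15
  3 73/20 133/30 43/9
After step 3:
  109/27 6073/1440 29773/7200 8569/2160
  5851/1440 6263/1500 26083/6000 15539/3600
  1753/480 8247/2000 6767/1500 16567/3600
  839/240 181/48 15787/3600 1273/270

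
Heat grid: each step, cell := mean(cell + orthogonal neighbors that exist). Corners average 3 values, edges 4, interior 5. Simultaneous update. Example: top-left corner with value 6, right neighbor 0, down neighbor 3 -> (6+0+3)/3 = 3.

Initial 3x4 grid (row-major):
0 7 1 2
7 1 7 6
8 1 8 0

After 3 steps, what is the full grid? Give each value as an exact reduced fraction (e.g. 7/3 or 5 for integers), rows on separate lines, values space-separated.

Answer: 4403/1080 6793/1800 1153/300 2687/720
1689/400 2143/500 24241/6000 57779/14400
4993/1080 7943/1800 7843/1800 9061/2160

Derivation:
After step 1:
  14/3 9/4 17/4 3
  4 23/5 23/5 15/4
  16/3 9/2 4 14/3
After step 2:
  131/36 473/120 141/40 11/3
  93/20 399/100 106/25 961/240
  83/18 553/120 533/120 149/36
After step 3:
  4403/1080 6793/1800 1153/300 2687/720
  1689/400 2143/500 24241/6000 57779/14400
  4993/1080 7943/1800 7843/1800 9061/2160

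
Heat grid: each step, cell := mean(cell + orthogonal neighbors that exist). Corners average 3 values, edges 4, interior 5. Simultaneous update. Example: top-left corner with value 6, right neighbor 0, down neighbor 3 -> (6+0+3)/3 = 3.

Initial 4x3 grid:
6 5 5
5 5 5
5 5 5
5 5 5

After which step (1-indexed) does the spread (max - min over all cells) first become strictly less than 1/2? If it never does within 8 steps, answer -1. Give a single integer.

Answer: 1

Derivation:
Step 1: max=16/3, min=5, spread=1/3
  -> spread < 1/2 first at step 1
Step 2: max=95/18, min=5, spread=5/18
Step 3: max=1121/216, min=5, spread=41/216
Step 4: max=133817/25920, min=5, spread=4217/25920
Step 5: max=7985149/1555200, min=36079/7200, spread=38417/311040
Step 6: max=477760211/93312000, min=722597/144000, spread=1903471/18662400
Step 7: max=28594589089/5598720000, min=21715759/4320000, spread=18038617/223948800
Step 8: max=1712884182851/335923200000, min=1956926759/388800000, spread=883978523/13436928000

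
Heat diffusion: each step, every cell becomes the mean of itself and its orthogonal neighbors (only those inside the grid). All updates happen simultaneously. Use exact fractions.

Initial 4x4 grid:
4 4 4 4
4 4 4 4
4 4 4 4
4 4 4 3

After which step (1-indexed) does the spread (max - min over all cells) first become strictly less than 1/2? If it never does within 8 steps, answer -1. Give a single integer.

Step 1: max=4, min=11/3, spread=1/3
  -> spread < 1/2 first at step 1
Step 2: max=4, min=67/18, spread=5/18
Step 3: max=4, min=823/216, spread=41/216
Step 4: max=4, min=24877/6480, spread=1043/6480
Step 5: max=4, min=752047/194400, spread=25553/194400
Step 6: max=71921/18000, min=22656541/5832000, spread=645863/5832000
Step 7: max=479029/120000, min=682198309/174960000, spread=16225973/174960000
Step 8: max=215299/54000, min=20517722017/5248800000, spread=409340783/5248800000

Answer: 1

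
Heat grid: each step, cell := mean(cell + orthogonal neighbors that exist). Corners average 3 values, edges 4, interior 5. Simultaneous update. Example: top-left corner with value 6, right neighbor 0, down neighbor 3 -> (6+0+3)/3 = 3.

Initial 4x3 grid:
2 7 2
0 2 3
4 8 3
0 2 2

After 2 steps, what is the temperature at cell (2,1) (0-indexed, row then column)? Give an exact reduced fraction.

Step 1: cell (2,1) = 19/5
Step 2: cell (2,1) = 89/25
Full grid after step 2:
  11/4 57/16 13/4
  3 311/100 29/8
  27/10 89/25 379/120
  8/3 167/60 28/9

Answer: 89/25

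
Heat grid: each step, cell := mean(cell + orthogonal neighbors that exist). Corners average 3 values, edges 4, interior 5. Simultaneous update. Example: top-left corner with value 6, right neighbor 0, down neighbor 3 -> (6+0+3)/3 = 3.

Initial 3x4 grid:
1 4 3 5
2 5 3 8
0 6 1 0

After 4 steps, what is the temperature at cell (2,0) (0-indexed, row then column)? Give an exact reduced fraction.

Answer: 923/324

Derivation:
Step 1: cell (2,0) = 8/3
Step 2: cell (2,0) = 23/9
Step 3: cell (2,0) = 601/216
Step 4: cell (2,0) = 923/324
Full grid after step 4:
  1931/648 71447/21600 80837/21600 3199/810
  41863/14400 19087/6000 63941/18000 162949/43200
  923/324 33011/10800 6001/1800 3787/1080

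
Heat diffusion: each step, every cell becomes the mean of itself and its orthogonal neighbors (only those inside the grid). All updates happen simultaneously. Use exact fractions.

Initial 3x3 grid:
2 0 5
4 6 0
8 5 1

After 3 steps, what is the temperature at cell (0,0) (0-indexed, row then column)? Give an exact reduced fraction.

Answer: 157/48

Derivation:
Step 1: cell (0,0) = 2
Step 2: cell (0,0) = 41/12
Step 3: cell (0,0) = 157/48
Full grid after step 3:
  157/48 8917/2880 1085/432
  2953/720 3979/1200 2203/720
  235/54 1469/360 29/9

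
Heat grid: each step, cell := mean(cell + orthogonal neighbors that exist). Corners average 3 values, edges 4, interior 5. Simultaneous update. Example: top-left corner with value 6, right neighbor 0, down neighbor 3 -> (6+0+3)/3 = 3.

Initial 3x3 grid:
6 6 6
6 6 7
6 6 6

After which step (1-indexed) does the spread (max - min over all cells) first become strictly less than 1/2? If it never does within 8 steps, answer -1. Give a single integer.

Answer: 1

Derivation:
Step 1: max=19/3, min=6, spread=1/3
  -> spread < 1/2 first at step 1
Step 2: max=1507/240, min=6, spread=67/240
Step 3: max=13397/2160, min=1207/200, spread=1807/10800
Step 4: max=5341963/864000, min=32761/5400, spread=33401/288000
Step 5: max=47885933/7776000, min=3283391/540000, spread=3025513/38880000
Step 6: max=19127326867/3110400000, min=175555949/28800000, spread=53531/995328
Step 7: max=1145776925849/186624000000, min=47447116051/7776000000, spread=450953/11943936
Step 8: max=68693543560603/11197440000000, min=5699728610519/933120000000, spread=3799043/143327232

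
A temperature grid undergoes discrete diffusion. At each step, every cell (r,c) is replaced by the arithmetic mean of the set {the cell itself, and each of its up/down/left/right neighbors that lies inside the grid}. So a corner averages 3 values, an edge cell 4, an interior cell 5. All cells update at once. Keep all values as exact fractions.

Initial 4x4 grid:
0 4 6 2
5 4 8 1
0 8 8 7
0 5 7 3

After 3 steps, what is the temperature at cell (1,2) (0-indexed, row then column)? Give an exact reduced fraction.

Step 1: cell (1,2) = 27/5
Step 2: cell (1,2) = 283/50
Step 3: cell (1,2) = 1951/400
Full grid after step 3:
  649/180 4757/1200 5513/1200 3073/720
  4177/1200 582/125 1951/400 11921/2400
  13727/3600 27379/6000 8497/1500 7607/1440
  1541/432 34189/7200 7721/1440 766/135

Answer: 1951/400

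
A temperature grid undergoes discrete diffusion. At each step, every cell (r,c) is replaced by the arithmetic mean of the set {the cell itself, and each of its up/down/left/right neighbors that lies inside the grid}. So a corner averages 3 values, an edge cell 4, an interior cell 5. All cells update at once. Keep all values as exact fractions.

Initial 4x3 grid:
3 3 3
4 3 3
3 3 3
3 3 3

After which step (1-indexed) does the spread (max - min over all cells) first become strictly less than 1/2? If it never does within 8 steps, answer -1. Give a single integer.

Step 1: max=10/3, min=3, spread=1/3
  -> spread < 1/2 first at step 1
Step 2: max=391/120, min=3, spread=31/120
Step 3: max=3451/1080, min=3, spread=211/1080
Step 4: max=340897/108000, min=5447/1800, spread=14077/108000
Step 5: max=3056407/972000, min=327683/108000, spread=5363/48600
Step 6: max=91220809/29160000, min=182869/60000, spread=93859/1166400
Step 7: max=5459074481/1749600000, min=296936467/97200000, spread=4568723/69984000
Step 8: max=326708435629/104976000000, min=8929618889/2916000000, spread=8387449/167961600

Answer: 1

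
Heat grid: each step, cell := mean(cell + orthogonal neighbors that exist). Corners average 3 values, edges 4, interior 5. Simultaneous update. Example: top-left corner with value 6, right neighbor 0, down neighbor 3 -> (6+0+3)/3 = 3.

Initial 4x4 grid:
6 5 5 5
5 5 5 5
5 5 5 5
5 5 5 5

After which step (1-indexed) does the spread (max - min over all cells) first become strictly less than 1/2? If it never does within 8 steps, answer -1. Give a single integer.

Answer: 1

Derivation:
Step 1: max=16/3, min=5, spread=1/3
  -> spread < 1/2 first at step 1
Step 2: max=95/18, min=5, spread=5/18
Step 3: max=1121/216, min=5, spread=41/216
Step 4: max=33443/6480, min=5, spread=1043/6480
Step 5: max=997553/194400, min=5, spread=25553/194400
Step 6: max=29831459/5832000, min=90079/18000, spread=645863/5832000
Step 7: max=892441691/174960000, min=600971/120000, spread=16225973/174960000
Step 8: max=26721477983/5248800000, min=270701/54000, spread=409340783/5248800000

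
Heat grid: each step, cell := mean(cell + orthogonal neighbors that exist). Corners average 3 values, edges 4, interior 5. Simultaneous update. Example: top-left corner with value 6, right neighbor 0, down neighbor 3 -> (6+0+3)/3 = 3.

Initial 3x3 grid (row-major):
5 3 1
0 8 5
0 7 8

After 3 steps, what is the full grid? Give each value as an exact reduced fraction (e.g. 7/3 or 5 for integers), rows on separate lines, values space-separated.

Answer: 3683/1080 57377/14400 3077/720
18059/4800 25549/6000 35701/7200
2129/540 7703/1600 11341/2160

Derivation:
After step 1:
  8/3 17/4 3
  13/4 23/5 11/2
  7/3 23/4 20/3
After step 2:
  61/18 871/240 17/4
  257/80 467/100 593/120
  34/9 387/80 215/36
After step 3:
  3683/1080 57377/14400 3077/720
  18059/4800 25549/6000 35701/7200
  2129/540 7703/1600 11341/2160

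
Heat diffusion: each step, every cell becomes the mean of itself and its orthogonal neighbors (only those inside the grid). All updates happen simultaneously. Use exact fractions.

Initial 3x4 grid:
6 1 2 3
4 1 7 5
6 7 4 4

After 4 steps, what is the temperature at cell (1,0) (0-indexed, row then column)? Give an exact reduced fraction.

Answer: 3610439/864000

Derivation:
Step 1: cell (1,0) = 17/4
Step 2: cell (1,0) = 211/48
Step 3: cell (1,0) = 59341/14400
Step 4: cell (1,0) = 3610439/864000
Full grid after step 4:
  489281/129600 810301/216000 797981/216000 500071/129600
  3610439/864000 1456171/360000 1487321/360000 3538309/864000
  576431/129600 243169/54000 237839/54000 577321/129600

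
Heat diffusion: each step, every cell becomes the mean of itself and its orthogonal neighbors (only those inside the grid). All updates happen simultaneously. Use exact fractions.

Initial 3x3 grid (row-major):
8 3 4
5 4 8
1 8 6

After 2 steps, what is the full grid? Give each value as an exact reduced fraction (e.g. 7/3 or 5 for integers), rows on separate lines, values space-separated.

After step 1:
  16/3 19/4 5
  9/2 28/5 11/2
  14/3 19/4 22/3
After step 2:
  175/36 1241/240 61/12
  201/40 251/50 703/120
  167/36 447/80 211/36

Answer: 175/36 1241/240 61/12
201/40 251/50 703/120
167/36 447/80 211/36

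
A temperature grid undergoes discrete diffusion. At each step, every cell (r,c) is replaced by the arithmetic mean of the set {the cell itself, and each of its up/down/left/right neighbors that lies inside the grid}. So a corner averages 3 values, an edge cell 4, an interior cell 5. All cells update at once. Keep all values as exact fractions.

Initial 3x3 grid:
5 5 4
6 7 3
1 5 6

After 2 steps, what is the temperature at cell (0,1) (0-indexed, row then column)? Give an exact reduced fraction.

Answer: 1187/240

Derivation:
Step 1: cell (0,1) = 21/4
Step 2: cell (0,1) = 1187/240
Full grid after step 2:
  46/9 1187/240 19/4
  1157/240 499/100 283/60
  9/2 1117/240 173/36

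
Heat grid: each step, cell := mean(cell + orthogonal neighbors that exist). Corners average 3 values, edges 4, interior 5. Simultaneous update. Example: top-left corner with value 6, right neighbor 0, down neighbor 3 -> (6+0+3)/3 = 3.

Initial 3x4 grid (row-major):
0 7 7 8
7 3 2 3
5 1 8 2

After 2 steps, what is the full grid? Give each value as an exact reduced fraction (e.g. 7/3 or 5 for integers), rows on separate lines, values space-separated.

After step 1:
  14/3 17/4 6 6
  15/4 4 23/5 15/4
  13/3 17/4 13/4 13/3
After step 2:
  38/9 227/48 417/80 21/4
  67/16 417/100 108/25 1121/240
  37/9 95/24 493/120 34/9

Answer: 38/9 227/48 417/80 21/4
67/16 417/100 108/25 1121/240
37/9 95/24 493/120 34/9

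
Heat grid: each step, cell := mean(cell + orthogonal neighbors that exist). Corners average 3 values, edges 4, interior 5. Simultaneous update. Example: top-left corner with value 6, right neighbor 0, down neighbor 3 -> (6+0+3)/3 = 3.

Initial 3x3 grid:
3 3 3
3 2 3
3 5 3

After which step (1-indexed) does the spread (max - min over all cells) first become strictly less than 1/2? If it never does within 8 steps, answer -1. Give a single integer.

Answer: 3

Derivation:
Step 1: max=11/3, min=11/4, spread=11/12
Step 2: max=827/240, min=17/6, spread=49/80
Step 3: max=442/135, min=13913/4800, spread=16223/43200
  -> spread < 1/2 first at step 3
Step 4: max=2784683/864000, min=64279/21600, spread=213523/864000
Step 5: max=769979/243000, min=51925417/17280000, spread=25457807/155520000
Step 6: max=9795864347/3110400000, min=78758837/25920000, spread=344803907/3110400000
Step 7: max=5470725697/1749600000, min=63266400851/20736000000, spread=42439400063/559872000000
Step 8: max=34918331094923/11197440000000, min=11441576875391/3732480000000, spread=3799043/71663616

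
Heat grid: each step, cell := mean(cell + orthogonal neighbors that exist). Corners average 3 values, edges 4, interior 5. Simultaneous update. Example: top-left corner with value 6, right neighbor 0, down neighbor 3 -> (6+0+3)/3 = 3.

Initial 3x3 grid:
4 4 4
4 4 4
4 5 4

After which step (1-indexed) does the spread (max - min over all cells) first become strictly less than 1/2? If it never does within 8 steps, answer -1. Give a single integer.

Answer: 1

Derivation:
Step 1: max=13/3, min=4, spread=1/3
  -> spread < 1/2 first at step 1
Step 2: max=1027/240, min=4, spread=67/240
Step 3: max=9077/2160, min=807/200, spread=1807/10800
Step 4: max=3613963/864000, min=21961/5400, spread=33401/288000
Step 5: max=32333933/7776000, min=2203391/540000, spread=3025513/38880000
Step 6: max=12906526867/3110400000, min=117955949/28800000, spread=53531/995328
Step 7: max=772528925849/186624000000, min=31895116051/7776000000, spread=450953/11943936
Step 8: max=46298663560603/11197440000000, min=3833488610519/933120000000, spread=3799043/143327232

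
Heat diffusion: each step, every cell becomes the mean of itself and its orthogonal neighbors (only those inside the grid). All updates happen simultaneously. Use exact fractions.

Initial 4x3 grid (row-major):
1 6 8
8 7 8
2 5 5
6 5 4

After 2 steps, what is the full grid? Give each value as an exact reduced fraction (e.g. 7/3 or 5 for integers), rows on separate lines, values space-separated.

Answer: 5 739/120 119/18
431/80 143/25 799/120
1133/240 547/100 659/120
175/36 47/10 91/18

Derivation:
After step 1:
  5 11/2 22/3
  9/2 34/5 7
  21/4 24/5 11/2
  13/3 5 14/3
After step 2:
  5 739/120 119/18
  431/80 143/25 799/120
  1133/240 547/100 659/120
  175/36 47/10 91/18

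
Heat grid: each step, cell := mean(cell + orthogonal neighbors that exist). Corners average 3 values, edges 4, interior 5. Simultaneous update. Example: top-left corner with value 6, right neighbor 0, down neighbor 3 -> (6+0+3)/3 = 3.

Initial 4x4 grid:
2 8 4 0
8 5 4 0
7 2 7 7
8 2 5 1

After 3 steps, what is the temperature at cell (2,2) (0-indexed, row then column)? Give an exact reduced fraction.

Answer: 2621/600

Derivation:
Step 1: cell (2,2) = 5
Step 2: cell (2,2) = 211/50
Step 3: cell (2,2) = 2621/600
Full grid after step 3:
  1949/360 753/160 27869/7200 1321/432
  2587/480 5001/1000 4747/1200 12457/3600
  7841/1440 29089/6000 2621/600 13573/3600
  11131/2160 349/72 7679/1800 881/216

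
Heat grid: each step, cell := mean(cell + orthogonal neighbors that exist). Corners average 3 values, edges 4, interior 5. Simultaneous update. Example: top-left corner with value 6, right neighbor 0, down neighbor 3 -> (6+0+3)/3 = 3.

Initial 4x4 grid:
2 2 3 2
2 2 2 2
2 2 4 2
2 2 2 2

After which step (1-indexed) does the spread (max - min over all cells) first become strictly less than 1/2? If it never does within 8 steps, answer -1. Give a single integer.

Step 1: max=13/5, min=2, spread=3/5
Step 2: max=62/25, min=2, spread=12/25
  -> spread < 1/2 first at step 2
Step 3: max=2819/1200, min=413/200, spread=341/1200
Step 4: max=249727/108000, min=37799/18000, spread=22933/108000
Step 5: max=2486123/1080000, min=383257/180000, spread=186581/1080000
Step 6: max=1386943/607500, min=3476159/1620000, spread=667067/4860000
Step 7: max=2212085819/972000000, min=350194333/162000000, spread=110919821/972000000
Step 8: max=4951670221/2187000000, min=7910254091/3645000000, spread=32112151/341718750

Answer: 2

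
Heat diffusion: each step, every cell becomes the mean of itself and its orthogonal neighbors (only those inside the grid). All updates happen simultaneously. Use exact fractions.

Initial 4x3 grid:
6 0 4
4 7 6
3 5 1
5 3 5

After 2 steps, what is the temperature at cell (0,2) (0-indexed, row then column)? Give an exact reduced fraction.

Answer: 145/36

Derivation:
Step 1: cell (0,2) = 10/3
Step 2: cell (0,2) = 145/36
Full grid after step 2:
  151/36 919/240 145/36
  1019/240 439/100 989/240
  1003/240 106/25 311/80
  149/36 449/120 47/12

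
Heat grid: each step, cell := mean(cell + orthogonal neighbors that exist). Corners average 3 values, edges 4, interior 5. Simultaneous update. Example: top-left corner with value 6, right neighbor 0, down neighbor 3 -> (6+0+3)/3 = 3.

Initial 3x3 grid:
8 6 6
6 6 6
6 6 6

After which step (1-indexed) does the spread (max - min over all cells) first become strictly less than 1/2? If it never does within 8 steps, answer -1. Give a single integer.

Answer: 3

Derivation:
Step 1: max=20/3, min=6, spread=2/3
Step 2: max=59/9, min=6, spread=5/9
Step 3: max=689/108, min=6, spread=41/108
  -> spread < 1/2 first at step 3
Step 4: max=41011/6480, min=1091/180, spread=347/1296
Step 5: max=2439737/388800, min=10957/1800, spread=2921/15552
Step 6: max=145796539/23328000, min=1321483/216000, spread=24611/186624
Step 7: max=8716802033/1399680000, min=29816741/4860000, spread=207329/2239488
Step 8: max=521914752451/83980800000, min=1594001599/259200000, spread=1746635/26873856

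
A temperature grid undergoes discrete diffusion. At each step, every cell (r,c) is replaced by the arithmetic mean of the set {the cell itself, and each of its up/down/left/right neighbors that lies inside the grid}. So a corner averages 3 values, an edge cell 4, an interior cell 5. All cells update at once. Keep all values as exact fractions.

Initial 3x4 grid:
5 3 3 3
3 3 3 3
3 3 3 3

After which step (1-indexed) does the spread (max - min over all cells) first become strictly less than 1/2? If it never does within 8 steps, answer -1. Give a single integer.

Step 1: max=11/3, min=3, spread=2/3
Step 2: max=32/9, min=3, spread=5/9
Step 3: max=365/108, min=3, spread=41/108
  -> spread < 1/2 first at step 3
Step 4: max=43097/12960, min=3, spread=4217/12960
Step 5: max=2541949/777600, min=10879/3600, spread=38417/155520
Step 6: max=151168211/46656000, min=218597/72000, spread=1903471/9331200
Step 7: max=8999069089/2799360000, min=6595759/2160000, spread=18038617/111974400
Step 8: max=537152982851/167961600000, min=596126759/194400000, spread=883978523/6718464000

Answer: 3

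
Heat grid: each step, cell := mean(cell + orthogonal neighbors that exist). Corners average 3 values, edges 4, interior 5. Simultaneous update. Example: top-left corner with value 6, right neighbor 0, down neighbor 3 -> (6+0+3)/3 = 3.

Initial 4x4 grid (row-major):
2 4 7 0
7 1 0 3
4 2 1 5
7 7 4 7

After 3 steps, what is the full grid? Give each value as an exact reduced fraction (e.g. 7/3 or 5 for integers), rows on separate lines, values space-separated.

After step 1:
  13/3 7/2 11/4 10/3
  7/2 14/5 12/5 2
  5 3 12/5 4
  6 5 19/4 16/3
After step 2:
  34/9 803/240 719/240 97/36
  469/120 76/25 247/100 44/15
  35/8 91/25 331/100 103/30
  16/3 75/16 1049/240 169/36
After step 3:
  7943/2160 23687/7200 20711/7200 6209/2160
  13591/3600 3937/1200 17699/6000 5189/1800
  5177/1200 7621/2000 20669/6000 6467/1800
  691/144 10819/2400 30713/7200 8999/2160

Answer: 7943/2160 23687/7200 20711/7200 6209/2160
13591/3600 3937/1200 17699/6000 5189/1800
5177/1200 7621/2000 20669/6000 6467/1800
691/144 10819/2400 30713/7200 8999/2160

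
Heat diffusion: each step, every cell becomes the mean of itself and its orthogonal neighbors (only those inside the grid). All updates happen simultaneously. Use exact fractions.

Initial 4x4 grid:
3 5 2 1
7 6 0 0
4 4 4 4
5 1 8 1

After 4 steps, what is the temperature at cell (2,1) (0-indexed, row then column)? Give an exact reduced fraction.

Answer: 179033/45000

Derivation:
Step 1: cell (2,1) = 19/5
Step 2: cell (2,1) = 217/50
Step 3: cell (2,1) = 1171/300
Step 4: cell (2,1) = 179033/45000
Full grid after step 4:
  2831/675 4138/1125 24599/9000 23993/10800
  6479/1500 18783/5000 30127/10000 28997/12000
  5699/1350 179033/45000 298651/90000 323461/108000
  34219/8100 10627/2700 99019/27000 106711/32400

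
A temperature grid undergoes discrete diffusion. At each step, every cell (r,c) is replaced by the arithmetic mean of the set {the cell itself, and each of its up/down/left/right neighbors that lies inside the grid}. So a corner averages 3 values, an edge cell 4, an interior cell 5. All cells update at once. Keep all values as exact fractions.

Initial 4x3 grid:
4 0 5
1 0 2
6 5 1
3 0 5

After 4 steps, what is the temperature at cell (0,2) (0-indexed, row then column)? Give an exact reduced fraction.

Step 1: cell (0,2) = 7/3
Step 2: cell (0,2) = 79/36
Step 3: cell (0,2) = 2323/1080
Step 4: cell (0,2) = 56777/25920
Full grid after step 4:
  58867/25920 25501/11520 56777/25920
  1339/540 56881/24000 20249/8640
  1097/400 64261/24000 36467/14400
  25373/8640 160793/57600 23483/8640

Answer: 56777/25920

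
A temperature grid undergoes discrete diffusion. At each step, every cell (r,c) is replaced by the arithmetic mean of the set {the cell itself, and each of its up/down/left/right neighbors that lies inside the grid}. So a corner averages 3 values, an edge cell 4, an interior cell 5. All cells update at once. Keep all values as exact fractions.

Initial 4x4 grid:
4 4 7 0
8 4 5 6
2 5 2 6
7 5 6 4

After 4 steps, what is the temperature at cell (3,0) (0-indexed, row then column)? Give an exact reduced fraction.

Answer: 79789/16200

Derivation:
Step 1: cell (3,0) = 14/3
Step 2: cell (3,0) = 191/36
Step 3: cell (3,0) = 2599/540
Step 4: cell (3,0) = 79789/16200
Full grid after step 4:
  311081/64800 204811/43200 976631/216000 144739/32400
  52747/10800 6739/1440 415639/90000 969251/216000
  259231/54000 21727/4500 831599/180000 1005971/216000
  79789/16200 128693/27000 129607/27000 303617/64800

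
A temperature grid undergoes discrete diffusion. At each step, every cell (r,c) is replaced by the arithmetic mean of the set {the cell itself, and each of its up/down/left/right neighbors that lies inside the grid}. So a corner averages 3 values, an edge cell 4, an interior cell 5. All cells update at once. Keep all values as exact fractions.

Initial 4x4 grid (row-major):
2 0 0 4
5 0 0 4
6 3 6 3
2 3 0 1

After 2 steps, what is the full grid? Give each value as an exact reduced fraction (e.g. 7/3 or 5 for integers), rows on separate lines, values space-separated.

Answer: 73/36 163/120 37/24 77/36
671/240 219/100 39/20 131/48
871/240 68/25 14/5 599/240
29/9 353/120 247/120 22/9

Derivation:
After step 1:
  7/3 1/2 1 8/3
  13/4 8/5 2 11/4
  4 18/5 12/5 7/2
  11/3 2 5/2 4/3
After step 2:
  73/36 163/120 37/24 77/36
  671/240 219/100 39/20 131/48
  871/240 68/25 14/5 599/240
  29/9 353/120 247/120 22/9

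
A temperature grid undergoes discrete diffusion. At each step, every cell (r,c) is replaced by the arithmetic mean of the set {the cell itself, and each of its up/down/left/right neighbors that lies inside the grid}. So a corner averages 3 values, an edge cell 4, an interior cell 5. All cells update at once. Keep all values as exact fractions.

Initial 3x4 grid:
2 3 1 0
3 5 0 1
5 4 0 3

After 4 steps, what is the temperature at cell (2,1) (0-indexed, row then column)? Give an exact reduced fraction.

Answer: 21959/8000

Derivation:
Step 1: cell (2,1) = 7/2
Step 2: cell (2,1) = 49/16
Step 3: cell (2,1) = 7013/2400
Step 4: cell (2,1) = 21959/8000
Full grid after step 4:
  372263/129600 518143/216000 376783/216000 85849/64800
  2640877/864000 942203/360000 13961/7500 17071/12000
  137821/43200 21959/8000 444533/216000 102449/64800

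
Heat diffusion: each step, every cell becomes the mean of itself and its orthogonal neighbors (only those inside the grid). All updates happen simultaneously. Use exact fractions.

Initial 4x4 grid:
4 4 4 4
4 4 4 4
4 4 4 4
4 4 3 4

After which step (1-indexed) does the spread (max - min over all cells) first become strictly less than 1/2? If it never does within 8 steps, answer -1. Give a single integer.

Answer: 1

Derivation:
Step 1: max=4, min=11/3, spread=1/3
  -> spread < 1/2 first at step 1
Step 2: max=4, min=449/120, spread=31/120
Step 3: max=4, min=4109/1080, spread=211/1080
Step 4: max=4, min=415157/108000, spread=16843/108000
Step 5: max=35921/9000, min=3749357/972000, spread=130111/972000
Step 6: max=2152841/540000, min=112997633/29160000, spread=3255781/29160000
Step 7: max=2148893/540000, min=3398846309/874800000, spread=82360351/874800000
Step 8: max=386293559/97200000, min=102224683109/26244000000, spread=2074577821/26244000000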